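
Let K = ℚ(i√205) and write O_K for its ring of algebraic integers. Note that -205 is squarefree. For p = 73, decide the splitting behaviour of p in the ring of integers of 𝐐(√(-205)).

inert

-205 mod 4 = 3, hence disc K = 4·(-205) = -820 and O_K = ℤ[√-205].
disc(K) = -820 is not divisible by 73; 73 is unramified.
Legendre symbol by Euler's criterion: (-205/73) ≡ (-205)^36 ≡ 72 (mod 73), i.e. (-205/73) = -1.
(-205/73) = -1, so 73 is inert.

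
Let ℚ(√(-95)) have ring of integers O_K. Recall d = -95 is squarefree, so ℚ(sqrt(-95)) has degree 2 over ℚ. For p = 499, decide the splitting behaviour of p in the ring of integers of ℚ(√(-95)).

-95 mod 4 = 1, hence disc K = -95 and O_K = ℤ[(1+√-95)/2].
disc(K) = -95 is not divisible by 499; 499 is unramified.
Compute (-95/499) via Euler: 404^((499-1)/2) mod 499 = 1, so (-95/499) = 1.
Legendre symbol 1 ⇒ 499 is split.

splits completely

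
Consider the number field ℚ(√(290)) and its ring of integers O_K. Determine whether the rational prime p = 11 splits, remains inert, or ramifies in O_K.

p splits

d = 290 ≡ 2 (mod 4), so O_K = ℤ[√290] and disc(K) = 4d = 1160.
Since gcd(11, 1160) = 1 the prime 11 does not ramify.
Euler's criterion: 290^5 mod 11 = 1. Thus (290|11) = 1.
(290/11) = 1, so 11 splits.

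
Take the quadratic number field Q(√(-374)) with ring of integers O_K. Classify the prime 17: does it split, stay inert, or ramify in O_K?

ramified

d = -374 ≡ 2 (mod 4), so O_K = ℤ[√-374] and disc(K) = 4d = -1496.
disc(K) = -1496 = 17·(-88), so p = 17 is ramified.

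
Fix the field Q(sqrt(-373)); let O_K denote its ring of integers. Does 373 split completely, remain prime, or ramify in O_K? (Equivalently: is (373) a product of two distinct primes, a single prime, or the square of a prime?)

-373 mod 4 = 3, hence disc K = 4·(-373) = -1492 and O_K = ℤ[√-373].
disc(K) = -1492 = 373·(-4), so p = 373 is ramified.

ramifies in O_K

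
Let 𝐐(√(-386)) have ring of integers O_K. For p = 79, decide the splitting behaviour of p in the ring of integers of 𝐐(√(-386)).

split — (79) = 𝔭₁𝔭₂ with 𝔭₁ ≠ 𝔭₂

d = -386 ≡ 2 (mod 4), so O_K = ℤ[√-386] and disc(K) = 4d = -1544.
disc(K) = -1544 is not divisible by 79; 79 is unramified.
Legendre symbol by Euler's criterion: (-386/79) ≡ (-386)^39 ≡ 1 (mod 79), i.e. (-386/79) = 1.
(-386/79) = 1, so 79 splits.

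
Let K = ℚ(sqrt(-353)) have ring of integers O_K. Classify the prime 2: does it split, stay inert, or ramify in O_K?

2 is ramified

d = -353 ≡ 3 (mod 4), so O_K = ℤ[√-353] and disc(K) = 4d = -1412.
Ramification test: 2 | -1412. The prime 2 ramifies in K.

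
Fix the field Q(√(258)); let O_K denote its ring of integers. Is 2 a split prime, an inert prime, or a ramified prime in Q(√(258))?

ramified

d = 258 ≡ 2 (mod 4), so O_K = ℤ[√258] and disc(K) = 4d = 1032.
Ramification test: 2 | 1032. The prime 2 ramifies in K.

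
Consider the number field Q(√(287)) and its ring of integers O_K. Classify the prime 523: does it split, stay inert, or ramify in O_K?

split

Since 287 ≢ 1 mod 4, the ring of integers is ℤ[√287] with discriminant 4·287 = 1148.
Since gcd(523, 1148) = 1 the prime 523 does not ramify.
Euler's criterion: 287^261 mod 523 = 1. Thus (287|523) = 1.
d is a quadratic residue mod p, hence 523 splits in O_K.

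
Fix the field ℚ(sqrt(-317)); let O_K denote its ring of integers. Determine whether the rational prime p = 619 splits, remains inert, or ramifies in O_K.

Since -317 ≢ 1 mod 4, the ring of integers is ℤ[√-317] with discriminant 4·(-317) = -1268.
disc(K) = -1268 is not divisible by 619; 619 is unramified.
Euler's criterion: (-317)^309 mod 619 = 618. Thus (-317|619) = -1.
Legendre symbol -1 ⇒ 619 is inert.

inert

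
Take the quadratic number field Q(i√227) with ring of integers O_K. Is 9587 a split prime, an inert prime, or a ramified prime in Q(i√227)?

d = -227 ≡ 1 (mod 4), so O_K = ℤ[(1+√-227)/2] and disc(K) = d = -227.
9587 ∤ -227, so 9587 is unramified.
Legendre symbol by Euler's criterion: (-227/9587) ≡ (-227)^4793 ≡ 1 (mod 9587), i.e. (-227/9587) = 1.
d is a quadratic residue mod p, hence 9587 splits in O_K.

split — (9587) = 𝔭₁𝔭₂ with 𝔭₁ ≠ 𝔭₂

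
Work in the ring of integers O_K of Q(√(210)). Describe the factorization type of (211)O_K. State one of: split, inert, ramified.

211 remains inert

210 mod 4 = 2, hence disc K = 4·210 = 840 and O_K = ℤ[√210].
Since gcd(211, 840) = 1 the prime 211 does not ramify.
(210/211) = 210^105 mod 211 = 210, giving Legendre symbol -1.
(210/211) = -1, so 211 is inert.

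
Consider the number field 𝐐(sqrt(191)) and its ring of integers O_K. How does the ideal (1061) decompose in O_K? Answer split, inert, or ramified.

inert

d = 191 ≡ 3 (mod 4), so O_K = ℤ[√191] and disc(K) = 4d = 764.
Since gcd(1061, 764) = 1 the prime 1061 does not ramify.
Compute (191/1061) via Euler: 191^((1061-1)/2) mod 1061 = 1060, so (191/1061) = -1.
Legendre symbol -1 ⇒ 1061 is inert.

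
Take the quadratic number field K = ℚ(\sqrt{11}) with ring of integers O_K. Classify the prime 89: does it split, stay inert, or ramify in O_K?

Since 11 ≢ 1 mod 4, the ring of integers is ℤ[√11] with discriminant 4·11 = 44.
disc(K) = 44 is not divisible by 89; 89 is unramified.
Euler's criterion: 11^44 mod 89 = 1. Thus (11|89) = 1.
(11/89) = 1, so 89 splits.

split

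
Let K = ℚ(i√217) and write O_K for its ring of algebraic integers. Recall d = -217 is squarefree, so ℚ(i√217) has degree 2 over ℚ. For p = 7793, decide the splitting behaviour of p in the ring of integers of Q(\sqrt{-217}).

Since -217 ≢ 1 mod 4, the ring of integers is ℤ[√-217] with discriminant 4·(-217) = -868.
disc(K) = -868 is not divisible by 7793; 7793 is unramified.
Legendre symbol by Euler's criterion: (-217/7793) ≡ (-217)^3896 ≡ 7792 (mod 7793), i.e. (-217/7793) = -1.
d is a non-residue mod p, hence 7793 remains inert in O_K.

inert — (7793) stays prime in O_K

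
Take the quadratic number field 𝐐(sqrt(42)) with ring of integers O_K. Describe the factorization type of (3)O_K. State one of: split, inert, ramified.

Since 42 ≢ 1 mod 4, the ring of integers is ℤ[√42] with discriminant 4·42 = 168.
3 divides disc(K) = 168, so 3 ramifies.

ramifies in O_K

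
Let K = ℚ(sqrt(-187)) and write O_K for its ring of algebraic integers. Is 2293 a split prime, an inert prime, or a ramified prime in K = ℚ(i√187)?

split

-187 mod 4 = 1, hence disc K = -187 and O_K = ℤ[(1+√-187)/2].
Since gcd(2293, -187) = 1 the prime 2293 does not ramify.
Compute (-187/2293) via Euler: 2106^((2293-1)/2) mod 2293 = 1, so (-187/2293) = 1.
d is a quadratic residue mod p, hence 2293 splits in O_K.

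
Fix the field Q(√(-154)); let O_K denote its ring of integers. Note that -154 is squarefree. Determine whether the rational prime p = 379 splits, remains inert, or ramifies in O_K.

p splits

d = -154 ≡ 2 (mod 4), so O_K = ℤ[√-154] and disc(K) = 4d = -616.
disc(K) = -616 is not divisible by 379; 379 is unramified.
Legendre symbol by Euler's criterion: (-154/379) ≡ (-154)^189 ≡ 1 (mod 379), i.e. (-154/379) = 1.
d is a quadratic residue mod p, hence 379 splits in O_K.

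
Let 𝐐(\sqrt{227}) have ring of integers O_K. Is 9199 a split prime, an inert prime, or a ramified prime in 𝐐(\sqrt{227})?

split — (9199) = 𝔭₁𝔭₂ with 𝔭₁ ≠ 𝔭₂

227 mod 4 = 3, hence disc K = 4·227 = 908 and O_K = ℤ[√227].
Since gcd(9199, 908) = 1 the prime 9199 does not ramify.
(227/9199) = 227^4599 mod 9199 = 1, giving Legendre symbol 1.
(227/9199) = 1, so 9199 splits.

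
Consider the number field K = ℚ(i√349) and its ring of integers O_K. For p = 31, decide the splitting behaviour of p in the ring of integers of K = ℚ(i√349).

inert — (31) stays prime in O_K

-349 mod 4 = 3, hence disc K = 4·(-349) = -1396 and O_K = ℤ[√-349].
disc(K) = -1396 is not divisible by 31; 31 is unramified.
(-349/31) = 23^15 mod 31 = 30, giving Legendre symbol -1.
(-349/31) = -1, so 31 is inert.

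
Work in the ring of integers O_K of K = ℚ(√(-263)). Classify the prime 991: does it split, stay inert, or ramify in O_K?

remains prime (inert)

d = -263 ≡ 1 (mod 4), so O_K = ℤ[(1+√-263)/2] and disc(K) = d = -263.
Since gcd(991, -263) = 1 the prime 991 does not ramify.
(-263/991) = 728^495 mod 991 = 990, giving Legendre symbol -1.
(-263/991) = -1, so 991 is inert.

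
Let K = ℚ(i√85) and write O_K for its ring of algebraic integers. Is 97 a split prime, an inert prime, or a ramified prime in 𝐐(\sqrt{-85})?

p splits

d = -85 ≡ 3 (mod 4), so O_K = ℤ[√-85] and disc(K) = 4d = -340.
97 ∤ -340, so 97 is unramified.
(-85/97) = 12^48 mod 97 = 1, giving Legendre symbol 1.
d is a quadratic residue mod p, hence 97 splits in O_K.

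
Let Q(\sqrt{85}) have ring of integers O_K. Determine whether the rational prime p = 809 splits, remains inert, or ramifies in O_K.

Since 85 ≡ 1 mod 4, the ring of integers is ℤ[(1+√85)/2] with discriminant 85.
disc(K) = 85 is not divisible by 809; 809 is unramified.
Legendre symbol by Euler's criterion: (85/809) ≡ 85^404 ≡ 808 (mod 809), i.e. (85/809) = -1.
d is a non-residue mod p, hence 809 remains inert in O_K.

inert — (809) stays prime in O_K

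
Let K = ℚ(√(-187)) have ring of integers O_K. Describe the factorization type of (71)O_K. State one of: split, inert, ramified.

remains prime (inert)

Since -187 ≡ 1 mod 4, the ring of integers is ℤ[(1+√-187)/2] with discriminant -187.
Since gcd(71, -187) = 1 the prime 71 does not ramify.
Legendre symbol by Euler's criterion: (-187/71) ≡ (-187)^35 ≡ 70 (mod 71), i.e. (-187/71) = -1.
(-187/71) = -1, so 71 is inert.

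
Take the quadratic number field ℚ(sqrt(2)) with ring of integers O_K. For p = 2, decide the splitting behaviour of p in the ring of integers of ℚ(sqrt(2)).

2 mod 4 = 2, hence disc K = 4·2 = 8 and O_K = ℤ[√2].
2 divides disc(K) = 8, so 2 ramifies.

p ramifies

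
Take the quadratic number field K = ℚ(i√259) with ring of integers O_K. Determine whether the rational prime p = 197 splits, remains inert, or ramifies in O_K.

d = -259 ≡ 1 (mod 4), so O_K = ℤ[(1+√-259)/2] and disc(K) = d = -259.
Since gcd(197, -259) = 1 the prime 197 does not ramify.
Legendre symbol by Euler's criterion: (-259/197) ≡ (-259)^98 ≡ 1 (mod 197), i.e. (-259/197) = 1.
Legendre symbol 1 ⇒ 197 is split.

split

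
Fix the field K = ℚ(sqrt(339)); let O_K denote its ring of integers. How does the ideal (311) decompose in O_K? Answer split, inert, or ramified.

339 mod 4 = 3, hence disc K = 4·339 = 1356 and O_K = ℤ[√339].
disc(K) = 1356 is not divisible by 311; 311 is unramified.
Compute (339/311) via Euler: 28^((311-1)/2) mod 311 = 1, so (339/311) = 1.
Legendre symbol 1 ⇒ 311 is split.

split — (311) = 𝔭₁𝔭₂ with 𝔭₁ ≠ 𝔭₂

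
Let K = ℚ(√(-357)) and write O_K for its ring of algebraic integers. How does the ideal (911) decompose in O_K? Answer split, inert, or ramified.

-357 mod 4 = 3, hence disc K = 4·(-357) = -1428 and O_K = ℤ[√-357].
Since gcd(911, -1428) = 1 the prime 911 does not ramify.
Compute (-357/911) via Euler: 554^((911-1)/2) mod 911 = 910, so (-357/911) = -1.
(-357/911) = -1, so 911 is inert.

inert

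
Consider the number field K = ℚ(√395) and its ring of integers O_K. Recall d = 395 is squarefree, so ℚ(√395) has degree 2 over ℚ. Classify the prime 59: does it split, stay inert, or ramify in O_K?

d = 395 ≡ 3 (mod 4), so O_K = ℤ[√395] and disc(K) = 4d = 1580.
Since gcd(59, 1580) = 1 the prime 59 does not ramify.
Euler's criterion: 395^29 mod 59 = 1. Thus (395|59) = 1.
(395/59) = 1, so 59 splits.

split — (59) = 𝔭₁𝔭₂ with 𝔭₁ ≠ 𝔭₂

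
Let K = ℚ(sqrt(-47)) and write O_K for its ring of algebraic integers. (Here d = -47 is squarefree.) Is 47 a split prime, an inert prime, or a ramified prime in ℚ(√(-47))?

ramified — (47) = 𝔭²

-47 mod 4 = 1, hence disc K = -47 and O_K = ℤ[(1+√-47)/2].
Ramification test: 47 | -47. The prime 47 ramifies in K.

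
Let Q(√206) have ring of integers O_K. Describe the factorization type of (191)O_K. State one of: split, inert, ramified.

d = 206 ≡ 2 (mod 4), so O_K = ℤ[√206] and disc(K) = 4d = 824.
Since gcd(191, 824) = 1 the prime 191 does not ramify.
Compute (206/191) via Euler: 15^((191-1)/2) mod 191 = 1, so (206/191) = 1.
Legendre symbol 1 ⇒ 191 is split.

splits completely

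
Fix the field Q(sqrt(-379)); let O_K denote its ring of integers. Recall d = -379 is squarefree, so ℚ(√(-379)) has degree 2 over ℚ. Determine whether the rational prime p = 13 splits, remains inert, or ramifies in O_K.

-379 mod 4 = 1, hence disc K = -379 and O_K = ℤ[(1+√-379)/2].
13 ∤ -379, so 13 is unramified.
Euler's criterion: (-379)^6 mod 13 = 12. Thus (-379|13) = -1.
(-379/13) = -1, so 13 is inert.

inert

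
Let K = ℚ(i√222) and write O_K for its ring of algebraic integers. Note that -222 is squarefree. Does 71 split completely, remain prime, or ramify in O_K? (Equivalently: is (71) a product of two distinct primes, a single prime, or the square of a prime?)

inert

Since -222 ≢ 1 mod 4, the ring of integers is ℤ[√-222] with discriminant 4·(-222) = -888.
Since gcd(71, -888) = 1 the prime 71 does not ramify.
Legendre symbol by Euler's criterion: (-222/71) ≡ (-222)^35 ≡ 70 (mod 71), i.e. (-222/71) = -1.
d is a non-residue mod p, hence 71 remains inert in O_K.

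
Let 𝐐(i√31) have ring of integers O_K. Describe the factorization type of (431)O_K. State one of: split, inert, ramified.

431 splits in O_K

Since -31 ≡ 1 mod 4, the ring of integers is ℤ[(1+√-31)/2] with discriminant -31.
431 ∤ -31, so 431 is unramified.
Euler's criterion: (-31)^215 mod 431 = 1. Thus (-31|431) = 1.
(-31/431) = 1, so 431 splits.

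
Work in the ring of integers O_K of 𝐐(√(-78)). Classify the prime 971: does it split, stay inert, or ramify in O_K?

split — (971) = 𝔭₁𝔭₂ with 𝔭₁ ≠ 𝔭₂

d = -78 ≡ 2 (mod 4), so O_K = ℤ[√-78] and disc(K) = 4d = -312.
disc(K) = -312 is not divisible by 971; 971 is unramified.
Euler's criterion: (-78)^485 mod 971 = 1. Thus (-78|971) = 1.
Legendre symbol 1 ⇒ 971 is split.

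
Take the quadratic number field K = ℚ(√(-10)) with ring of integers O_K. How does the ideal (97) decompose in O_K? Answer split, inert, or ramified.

d = -10 ≡ 2 (mod 4), so O_K = ℤ[√-10] and disc(K) = 4d = -40.
Since gcd(97, -40) = 1 the prime 97 does not ramify.
Compute (-10/97) via Euler: 87^((97-1)/2) mod 97 = 96, so (-10/97) = -1.
d is a non-residue mod p, hence 97 remains inert in O_K.

inert — (97) stays prime in O_K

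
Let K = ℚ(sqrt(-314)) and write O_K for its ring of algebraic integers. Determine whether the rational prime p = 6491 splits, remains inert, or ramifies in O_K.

p is inert

d = -314 ≡ 2 (mod 4), so O_K = ℤ[√-314] and disc(K) = 4d = -1256.
disc(K) = -1256 is not divisible by 6491; 6491 is unramified.
Legendre symbol by Euler's criterion: (-314/6491) ≡ (-314)^3245 ≡ 6490 (mod 6491), i.e. (-314/6491) = -1.
(-314/6491) = -1, so 6491 is inert.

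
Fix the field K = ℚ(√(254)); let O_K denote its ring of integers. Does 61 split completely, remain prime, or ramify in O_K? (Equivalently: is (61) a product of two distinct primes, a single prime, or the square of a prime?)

61 remains inert

Since 254 ≢ 1 mod 4, the ring of integers is ℤ[√254] with discriminant 4·254 = 1016.
disc(K) = 1016 is not divisible by 61; 61 is unramified.
Legendre symbol by Euler's criterion: (254/61) ≡ 254^30 ≡ 60 (mod 61), i.e. (254/61) = -1.
(254/61) = -1, so 61 is inert.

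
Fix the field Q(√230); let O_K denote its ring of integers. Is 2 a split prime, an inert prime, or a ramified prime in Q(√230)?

ramifies in O_K

Since 230 ≢ 1 mod 4, the ring of integers is ℤ[√230] with discriminant 4·230 = 920.
2 divides disc(K) = 920, so 2 ramifies.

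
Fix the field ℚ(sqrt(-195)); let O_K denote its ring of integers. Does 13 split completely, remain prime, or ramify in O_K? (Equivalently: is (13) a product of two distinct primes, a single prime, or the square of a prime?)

p ramifies

d = -195 ≡ 1 (mod 4), so O_K = ℤ[(1+√-195)/2] and disc(K) = d = -195.
13 divides disc(K) = -195, so 13 ramifies.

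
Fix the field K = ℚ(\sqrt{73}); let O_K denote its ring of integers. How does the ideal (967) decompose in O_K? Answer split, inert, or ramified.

d = 73 ≡ 1 (mod 4), so O_K = ℤ[(1+√73)/2] and disc(K) = d = 73.
Since gcd(967, 73) = 1 the prime 967 does not ramify.
Euler's criterion: 73^483 mod 967 = 1. Thus (73|967) = 1.
Legendre symbol 1 ⇒ 967 is split.

967 splits in O_K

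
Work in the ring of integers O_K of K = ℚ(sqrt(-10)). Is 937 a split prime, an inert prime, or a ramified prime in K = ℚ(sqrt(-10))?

inert — (937) stays prime in O_K

d = -10 ≡ 2 (mod 4), so O_K = ℤ[√-10] and disc(K) = 4d = -40.
Since gcd(937, -40) = 1 the prime 937 does not ramify.
(-10/937) = 927^468 mod 937 = 936, giving Legendre symbol -1.
Legendre symbol -1 ⇒ 937 is inert.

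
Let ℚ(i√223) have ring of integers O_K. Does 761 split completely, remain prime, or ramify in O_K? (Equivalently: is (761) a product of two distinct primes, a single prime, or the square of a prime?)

d = -223 ≡ 1 (mod 4), so O_K = ℤ[(1+√-223)/2] and disc(K) = d = -223.
761 ∤ -223, so 761 is unramified.
Compute (-223/761) via Euler: 538^((761-1)/2) mod 761 = 760, so (-223/761) = -1.
Legendre symbol -1 ⇒ 761 is inert.

remains prime (inert)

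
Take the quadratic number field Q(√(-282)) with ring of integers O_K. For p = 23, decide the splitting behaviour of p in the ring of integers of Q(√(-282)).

p is inert

d = -282 ≡ 2 (mod 4), so O_K = ℤ[√-282] and disc(K) = 4d = -1128.
disc(K) = -1128 is not divisible by 23; 23 is unramified.
(-282/23) = 17^11 mod 23 = 22, giving Legendre symbol -1.
d is a non-residue mod p, hence 23 remains inert in O_K.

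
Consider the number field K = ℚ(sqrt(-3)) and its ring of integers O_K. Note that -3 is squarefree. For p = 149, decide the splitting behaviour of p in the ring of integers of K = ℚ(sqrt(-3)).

Since -3 ≡ 1 mod 4, the ring of integers is ℤ[(1+√-3)/2] with discriminant -3.
Since gcd(149, -3) = 1 the prime 149 does not ramify.
Euler's criterion: (-3)^74 mod 149 = 148. Thus (-3|149) = -1.
(-3/149) = -1, so 149 is inert.

inert — (149) stays prime in O_K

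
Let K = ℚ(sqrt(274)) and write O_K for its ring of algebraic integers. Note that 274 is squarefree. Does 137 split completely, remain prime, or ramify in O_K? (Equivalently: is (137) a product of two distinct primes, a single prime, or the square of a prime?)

Since 274 ≢ 1 mod 4, the ring of integers is ℤ[√274] with discriminant 4·274 = 1096.
disc(K) = 1096 = 137·8, so p = 137 is ramified.

ramified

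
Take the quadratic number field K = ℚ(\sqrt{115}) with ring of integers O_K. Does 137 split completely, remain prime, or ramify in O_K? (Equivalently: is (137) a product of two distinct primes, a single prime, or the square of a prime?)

splits completely

d = 115 ≡ 3 (mod 4), so O_K = ℤ[√115] and disc(K) = 4d = 460.
137 ∤ 460, so 137 is unramified.
Compute (115/137) via Euler: 115^((137-1)/2) mod 137 = 1, so (115/137) = 1.
d is a quadratic residue mod p, hence 137 splits in O_K.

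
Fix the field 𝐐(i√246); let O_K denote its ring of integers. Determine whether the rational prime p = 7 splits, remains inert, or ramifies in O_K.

-246 mod 4 = 2, hence disc K = 4·(-246) = -984 and O_K = ℤ[√-246].
Since gcd(7, -984) = 1 the prime 7 does not ramify.
Euler's criterion: (-246)^3 mod 7 = 6. Thus (-246|7) = -1.
(-246/7) = -1, so 7 is inert.

7 remains inert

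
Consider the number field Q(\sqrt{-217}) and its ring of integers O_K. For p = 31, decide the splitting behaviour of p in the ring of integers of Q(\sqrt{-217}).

p ramifies

Since -217 ≢ 1 mod 4, the ring of integers is ℤ[√-217] with discriminant 4·(-217) = -868.
disc(K) = -868 = 31·(-28), so p = 31 is ramified.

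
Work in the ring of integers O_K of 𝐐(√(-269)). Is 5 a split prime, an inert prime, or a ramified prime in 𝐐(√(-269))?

p splits

Since -269 ≢ 1 mod 4, the ring of integers is ℤ[√-269] with discriminant 4·(-269) = -1076.
disc(K) = -1076 is not divisible by 5; 5 is unramified.
Euler's criterion: (-269)^2 mod 5 = 1. Thus (-269|5) = 1.
Legendre symbol 1 ⇒ 5 is split.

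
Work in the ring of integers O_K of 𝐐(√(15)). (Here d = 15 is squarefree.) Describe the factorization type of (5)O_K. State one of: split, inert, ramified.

ramified

d = 15 ≡ 3 (mod 4), so O_K = ℤ[√15] and disc(K) = 4d = 60.
Ramification test: 5 | 60. The prime 5 ramifies in K.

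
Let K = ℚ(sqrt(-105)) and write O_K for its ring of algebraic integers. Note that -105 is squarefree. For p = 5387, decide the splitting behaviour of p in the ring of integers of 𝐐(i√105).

inert

Since -105 ≢ 1 mod 4, the ring of integers is ℤ[√-105] with discriminant 4·(-105) = -420.
5387 ∤ -420, so 5387 is unramified.
(-105/5387) = 5282^2693 mod 5387 = 5386, giving Legendre symbol -1.
d is a non-residue mod p, hence 5387 remains inert in O_K.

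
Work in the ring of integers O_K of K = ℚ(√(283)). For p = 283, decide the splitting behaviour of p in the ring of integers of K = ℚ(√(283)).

d = 283 ≡ 3 (mod 4), so O_K = ℤ[√283] and disc(K) = 4d = 1132.
Ramification test: 283 | 1132. The prime 283 ramifies in K.

ramifies in O_K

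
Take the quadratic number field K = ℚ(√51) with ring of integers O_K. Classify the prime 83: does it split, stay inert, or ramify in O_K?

Since 51 ≢ 1 mod 4, the ring of integers is ℤ[√51] with discriminant 4·51 = 204.
Since gcd(83, 204) = 1 the prime 83 does not ramify.
Euler's criterion: 51^41 mod 83 = 1. Thus (51|83) = 1.
(51/83) = 1, so 83 splits.

83 splits in O_K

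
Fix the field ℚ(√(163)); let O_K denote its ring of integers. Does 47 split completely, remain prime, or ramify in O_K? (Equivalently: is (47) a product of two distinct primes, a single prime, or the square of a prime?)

d = 163 ≡ 3 (mod 4), so O_K = ℤ[√163] and disc(K) = 4d = 652.
47 ∤ 652, so 47 is unramified.
Compute (163/47) via Euler: 22^((47-1)/2) mod 47 = 46, so (163/47) = -1.
Legendre symbol -1 ⇒ 47 is inert.

remains prime (inert)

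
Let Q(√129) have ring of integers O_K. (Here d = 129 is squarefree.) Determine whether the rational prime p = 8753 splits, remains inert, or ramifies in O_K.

8753 remains inert

129 mod 4 = 1, hence disc K = 129 and O_K = ℤ[(1+√129)/2].
disc(K) = 129 is not divisible by 8753; 8753 is unramified.
(129/8753) = 129^4376 mod 8753 = 8752, giving Legendre symbol -1.
d is a non-residue mod p, hence 8753 remains inert in O_K.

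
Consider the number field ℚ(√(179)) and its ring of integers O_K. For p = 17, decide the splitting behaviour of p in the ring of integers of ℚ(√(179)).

17 splits in O_K

d = 179 ≡ 3 (mod 4), so O_K = ℤ[√179] and disc(K) = 4d = 716.
disc(K) = 716 is not divisible by 17; 17 is unramified.
Legendre symbol by Euler's criterion: (179/17) ≡ 179^8 ≡ 1 (mod 17), i.e. (179/17) = 1.
d is a quadratic residue mod p, hence 17 splits in O_K.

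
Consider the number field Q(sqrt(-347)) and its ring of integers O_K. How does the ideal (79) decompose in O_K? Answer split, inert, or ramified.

-347 mod 4 = 1, hence disc K = -347 and O_K = ℤ[(1+√-347)/2].
Since gcd(79, -347) = 1 the prime 79 does not ramify.
(-347/79) = 48^39 mod 79 = 78, giving Legendre symbol -1.
(-347/79) = -1, so 79 is inert.

79 remains inert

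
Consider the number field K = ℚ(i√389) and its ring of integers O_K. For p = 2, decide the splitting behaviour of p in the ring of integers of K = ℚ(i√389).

2 is ramified

-389 mod 4 = 3, hence disc K = 4·(-389) = -1556 and O_K = ℤ[√-389].
Ramification test: 2 | -1556. The prime 2 ramifies in K.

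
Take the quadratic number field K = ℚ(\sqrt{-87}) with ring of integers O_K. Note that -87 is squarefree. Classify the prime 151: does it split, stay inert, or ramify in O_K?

Since -87 ≡ 1 mod 4, the ring of integers is ℤ[(1+√-87)/2] with discriminant -87.
disc(K) = -87 is not divisible by 151; 151 is unramified.
Compute (-87/151) via Euler: 64^((151-1)/2) mod 151 = 1, so (-87/151) = 1.
Legendre symbol 1 ⇒ 151 is split.

split — (151) = 𝔭₁𝔭₂ with 𝔭₁ ≠ 𝔭₂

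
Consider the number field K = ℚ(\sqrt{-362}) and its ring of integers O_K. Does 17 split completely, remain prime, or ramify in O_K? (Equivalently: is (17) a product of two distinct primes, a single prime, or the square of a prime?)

inert — (17) stays prime in O_K

d = -362 ≡ 2 (mod 4), so O_K = ℤ[√-362] and disc(K) = 4d = -1448.
Since gcd(17, -1448) = 1 the prime 17 does not ramify.
Legendre symbol by Euler's criterion: (-362/17) ≡ (-362)^8 ≡ 16 (mod 17), i.e. (-362/17) = -1.
(-362/17) = -1, so 17 is inert.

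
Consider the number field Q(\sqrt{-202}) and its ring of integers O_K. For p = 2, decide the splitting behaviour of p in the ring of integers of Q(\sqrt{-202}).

ramified

Since -202 ≢ 1 mod 4, the ring of integers is ℤ[√-202] with discriminant 4·(-202) = -808.
disc(K) = -808 = 2·(-404), so p = 2 is ramified.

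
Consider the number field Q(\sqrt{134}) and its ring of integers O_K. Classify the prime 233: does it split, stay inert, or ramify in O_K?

d = 134 ≡ 2 (mod 4), so O_K = ℤ[√134] and disc(K) = 4d = 536.
233 ∤ 536, so 233 is unramified.
Euler's criterion: 134^116 mod 233 = 232. Thus (134|233) = -1.
d is a non-residue mod p, hence 233 remains inert in O_K.

p is inert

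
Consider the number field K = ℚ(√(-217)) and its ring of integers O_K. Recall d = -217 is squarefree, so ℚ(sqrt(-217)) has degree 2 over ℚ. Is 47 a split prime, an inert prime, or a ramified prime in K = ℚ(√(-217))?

splits completely

d = -217 ≡ 3 (mod 4), so O_K = ℤ[√-217] and disc(K) = 4d = -868.
disc(K) = -868 is not divisible by 47; 47 is unramified.
(-217/47) = 18^23 mod 47 = 1, giving Legendre symbol 1.
d is a quadratic residue mod p, hence 47 splits in O_K.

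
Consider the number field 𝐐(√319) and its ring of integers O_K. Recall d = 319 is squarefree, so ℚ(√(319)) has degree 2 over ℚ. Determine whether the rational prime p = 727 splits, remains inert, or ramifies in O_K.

splits completely

d = 319 ≡ 3 (mod 4), so O_K = ℤ[√319] and disc(K) = 4d = 1276.
disc(K) = 1276 is not divisible by 727; 727 is unramified.
Legendre symbol by Euler's criterion: (319/727) ≡ 319^363 ≡ 1 (mod 727), i.e. (319/727) = 1.
Legendre symbol 1 ⇒ 727 is split.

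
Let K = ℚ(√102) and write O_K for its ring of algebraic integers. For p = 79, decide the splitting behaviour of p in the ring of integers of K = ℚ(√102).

Since 102 ≢ 1 mod 4, the ring of integers is ℤ[√102] with discriminant 4·102 = 408.
79 ∤ 408, so 79 is unramified.
(102/79) = 23^39 mod 79 = 1, giving Legendre symbol 1.
d is a quadratic residue mod p, hence 79 splits in O_K.

split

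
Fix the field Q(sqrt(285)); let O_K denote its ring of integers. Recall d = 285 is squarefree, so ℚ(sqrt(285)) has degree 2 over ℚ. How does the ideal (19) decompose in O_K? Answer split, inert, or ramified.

Since 285 ≡ 1 mod 4, the ring of integers is ℤ[(1+√285)/2] with discriminant 285.
19 divides disc(K) = 285, so 19 ramifies.

ramified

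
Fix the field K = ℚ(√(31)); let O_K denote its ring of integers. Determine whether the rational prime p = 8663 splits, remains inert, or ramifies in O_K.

inert — (8663) stays prime in O_K

31 mod 4 = 3, hence disc K = 4·31 = 124 and O_K = ℤ[√31].
8663 ∤ 124, so 8663 is unramified.
(31/8663) = 31^4331 mod 8663 = 8662, giving Legendre symbol -1.
(31/8663) = -1, so 8663 is inert.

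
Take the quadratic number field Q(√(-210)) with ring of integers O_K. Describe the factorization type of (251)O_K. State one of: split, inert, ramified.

split

Since -210 ≢ 1 mod 4, the ring of integers is ℤ[√-210] with discriminant 4·(-210) = -840.
Since gcd(251, -840) = 1 the prime 251 does not ramify.
Compute (-210/251) via Euler: 41^((251-1)/2) mod 251 = 1, so (-210/251) = 1.
d is a quadratic residue mod p, hence 251 splits in O_K.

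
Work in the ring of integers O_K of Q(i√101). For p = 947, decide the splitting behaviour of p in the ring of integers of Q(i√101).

-101 mod 4 = 3, hence disc K = 4·(-101) = -404 and O_K = ℤ[√-101].
947 ∤ -404, so 947 is unramified.
(-101/947) = 846^473 mod 947 = 1, giving Legendre symbol 1.
d is a quadratic residue mod p, hence 947 splits in O_K.

947 splits in O_K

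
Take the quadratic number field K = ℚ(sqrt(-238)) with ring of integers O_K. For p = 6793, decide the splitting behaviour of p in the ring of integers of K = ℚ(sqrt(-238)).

d = -238 ≡ 2 (mod 4), so O_K = ℤ[√-238] and disc(K) = 4d = -952.
disc(K) = -952 is not divisible by 6793; 6793 is unramified.
Euler's criterion: (-238)^3396 mod 6793 = 1. Thus (-238|6793) = 1.
Legendre symbol 1 ⇒ 6793 is split.

p splits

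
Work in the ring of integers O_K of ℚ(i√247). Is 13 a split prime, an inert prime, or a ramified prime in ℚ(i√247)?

ramified — (13) = 𝔭²

d = -247 ≡ 1 (mod 4), so O_K = ℤ[(1+√-247)/2] and disc(K) = d = -247.
disc(K) = -247 = 13·(-19), so p = 13 is ramified.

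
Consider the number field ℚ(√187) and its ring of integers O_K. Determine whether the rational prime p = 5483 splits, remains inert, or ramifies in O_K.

187 mod 4 = 3, hence disc K = 4·187 = 748 and O_K = ℤ[√187].
Since gcd(5483, 748) = 1 the prime 5483 does not ramify.
(187/5483) = 187^2741 mod 5483 = 5482, giving Legendre symbol -1.
d is a non-residue mod p, hence 5483 remains inert in O_K.

p is inert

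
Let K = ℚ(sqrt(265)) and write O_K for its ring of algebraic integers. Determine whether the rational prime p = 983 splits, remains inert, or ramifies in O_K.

d = 265 ≡ 1 (mod 4), so O_K = ℤ[(1+√265)/2] and disc(K) = d = 265.
disc(K) = 265 is not divisible by 983; 983 is unramified.
Legendre symbol by Euler's criterion: (265/983) ≡ 265^491 ≡ 982 (mod 983), i.e. (265/983) = -1.
(265/983) = -1, so 983 is inert.

p is inert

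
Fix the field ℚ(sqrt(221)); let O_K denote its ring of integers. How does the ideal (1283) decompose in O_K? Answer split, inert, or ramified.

221 mod 4 = 1, hence disc K = 221 and O_K = ℤ[(1+√221)/2].
disc(K) = 221 is not divisible by 1283; 1283 is unramified.
(221/1283) = 221^641 mod 1283 = 1, giving Legendre symbol 1.
Legendre symbol 1 ⇒ 1283 is split.

1283 splits in O_K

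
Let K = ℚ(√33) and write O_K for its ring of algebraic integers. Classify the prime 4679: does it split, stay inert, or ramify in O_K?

inert

d = 33 ≡ 1 (mod 4), so O_K = ℤ[(1+√33)/2] and disc(K) = d = 33.
disc(K) = 33 is not divisible by 4679; 4679 is unramified.
(33/4679) = 33^2339 mod 4679 = 4678, giving Legendre symbol -1.
d is a non-residue mod p, hence 4679 remains inert in O_K.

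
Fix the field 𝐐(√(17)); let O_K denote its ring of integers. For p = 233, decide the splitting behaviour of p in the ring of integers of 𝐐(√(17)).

p is inert

Since 17 ≡ 1 mod 4, the ring of integers is ℤ[(1+√17)/2] with discriminant 17.
disc(K) = 17 is not divisible by 233; 233 is unramified.
Legendre symbol by Euler's criterion: (17/233) ≡ 17^116 ≡ 232 (mod 233), i.e. (17/233) = -1.
Legendre symbol -1 ⇒ 233 is inert.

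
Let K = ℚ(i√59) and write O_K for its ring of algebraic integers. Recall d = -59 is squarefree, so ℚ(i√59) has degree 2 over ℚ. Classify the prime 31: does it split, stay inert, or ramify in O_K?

d = -59 ≡ 1 (mod 4), so O_K = ℤ[(1+√-59)/2] and disc(K) = d = -59.
31 ∤ -59, so 31 is unramified.
Compute (-59/31) via Euler: 3^((31-1)/2) mod 31 = 30, so (-59/31) = -1.
(-59/31) = -1, so 31 is inert.

inert — (31) stays prime in O_K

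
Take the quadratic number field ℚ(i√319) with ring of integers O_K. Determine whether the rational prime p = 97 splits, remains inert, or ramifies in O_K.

Since -319 ≡ 1 mod 4, the ring of integers is ℤ[(1+√-319)/2] with discriminant -319.
97 ∤ -319, so 97 is unramified.
Legendre symbol by Euler's criterion: (-319/97) ≡ (-319)^48 ≡ 96 (mod 97), i.e. (-319/97) = -1.
d is a non-residue mod p, hence 97 remains inert in O_K.

remains prime (inert)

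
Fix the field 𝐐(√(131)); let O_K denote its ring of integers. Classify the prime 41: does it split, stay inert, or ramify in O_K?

d = 131 ≡ 3 (mod 4), so O_K = ℤ[√131] and disc(K) = 4d = 524.
disc(K) = 524 is not divisible by 41; 41 is unramified.
Euler's criterion: 131^20 mod 41 = 1. Thus (131|41) = 1.
d is a quadratic residue mod p, hence 41 splits in O_K.

split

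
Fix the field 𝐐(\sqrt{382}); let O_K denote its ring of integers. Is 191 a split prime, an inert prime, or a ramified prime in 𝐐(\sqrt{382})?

ramified — (191) = 𝔭²

382 mod 4 = 2, hence disc K = 4·382 = 1528 and O_K = ℤ[√382].
191 divides disc(K) = 1528, so 191 ramifies.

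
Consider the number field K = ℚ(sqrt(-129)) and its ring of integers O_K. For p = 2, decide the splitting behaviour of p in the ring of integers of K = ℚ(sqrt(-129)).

ramified

Since -129 ≢ 1 mod 4, the ring of integers is ℤ[√-129] with discriminant 4·(-129) = -516.
disc(K) = -516 = 2·(-258), so p = 2 is ramified.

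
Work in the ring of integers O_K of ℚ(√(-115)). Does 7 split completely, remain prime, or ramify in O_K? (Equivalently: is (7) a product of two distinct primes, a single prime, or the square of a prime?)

d = -115 ≡ 1 (mod 4), so O_K = ℤ[(1+√-115)/2] and disc(K) = d = -115.
7 ∤ -115, so 7 is unramified.
Euler's criterion: (-115)^3 mod 7 = 1. Thus (-115|7) = 1.
d is a quadratic residue mod p, hence 7 splits in O_K.

split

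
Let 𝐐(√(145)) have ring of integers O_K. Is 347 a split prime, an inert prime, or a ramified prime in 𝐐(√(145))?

inert — (347) stays prime in O_K

d = 145 ≡ 1 (mod 4), so O_K = ℤ[(1+√145)/2] and disc(K) = d = 145.
Since gcd(347, 145) = 1 the prime 347 does not ramify.
(145/347) = 145^173 mod 347 = 346, giving Legendre symbol -1.
d is a non-residue mod p, hence 347 remains inert in O_K.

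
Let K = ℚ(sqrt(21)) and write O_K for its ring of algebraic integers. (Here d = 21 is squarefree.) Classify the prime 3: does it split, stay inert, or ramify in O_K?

ramified — (3) = 𝔭²

21 mod 4 = 1, hence disc K = 21 and O_K = ℤ[(1+√21)/2].
Ramification test: 3 | 21. The prime 3 ramifies in K.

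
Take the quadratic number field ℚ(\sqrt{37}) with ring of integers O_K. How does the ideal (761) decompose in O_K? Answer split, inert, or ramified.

split

37 mod 4 = 1, hence disc K = 37 and O_K = ℤ[(1+√37)/2].
761 ∤ 37, so 761 is unramified.
(37/761) = 37^380 mod 761 = 1, giving Legendre symbol 1.
Legendre symbol 1 ⇒ 761 is split.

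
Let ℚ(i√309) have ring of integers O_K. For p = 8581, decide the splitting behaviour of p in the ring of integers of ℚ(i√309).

8581 splits in O_K

-309 mod 4 = 3, hence disc K = 4·(-309) = -1236 and O_K = ℤ[√-309].
Since gcd(8581, -1236) = 1 the prime 8581 does not ramify.
Euler's criterion: (-309)^4290 mod 8581 = 1. Thus (-309|8581) = 1.
Legendre symbol 1 ⇒ 8581 is split.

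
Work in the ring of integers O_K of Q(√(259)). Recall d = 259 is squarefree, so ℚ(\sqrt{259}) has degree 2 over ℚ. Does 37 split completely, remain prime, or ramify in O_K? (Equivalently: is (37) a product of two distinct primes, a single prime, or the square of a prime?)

37 is ramified

Since 259 ≢ 1 mod 4, the ring of integers is ℤ[√259] with discriminant 4·259 = 1036.
37 divides disc(K) = 1036, so 37 ramifies.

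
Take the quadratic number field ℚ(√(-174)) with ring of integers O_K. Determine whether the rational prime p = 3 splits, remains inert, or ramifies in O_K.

3 is ramified

Since -174 ≢ 1 mod 4, the ring of integers is ℤ[√-174] with discriminant 4·(-174) = -696.
Ramification test: 3 | -696. The prime 3 ramifies in K.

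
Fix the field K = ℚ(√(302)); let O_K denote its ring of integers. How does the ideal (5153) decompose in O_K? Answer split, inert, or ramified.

302 mod 4 = 2, hence disc K = 4·302 = 1208 and O_K = ℤ[√302].
Since gcd(5153, 1208) = 1 the prime 5153 does not ramify.
Legendre symbol by Euler's criterion: (302/5153) ≡ 302^2576 ≡ 1 (mod 5153), i.e. (302/5153) = 1.
(302/5153) = 1, so 5153 splits.

p splits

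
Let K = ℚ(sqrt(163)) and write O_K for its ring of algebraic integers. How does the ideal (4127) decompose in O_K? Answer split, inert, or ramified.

d = 163 ≡ 3 (mod 4), so O_K = ℤ[√163] and disc(K) = 4d = 652.
Since gcd(4127, 652) = 1 the prime 4127 does not ramify.
Euler's criterion: 163^2063 mod 4127 = 1. Thus (163|4127) = 1.
Legendre symbol 1 ⇒ 4127 is split.

splits completely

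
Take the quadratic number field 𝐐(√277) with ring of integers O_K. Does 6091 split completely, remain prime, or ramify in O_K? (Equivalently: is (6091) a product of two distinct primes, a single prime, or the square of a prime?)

split — (6091) = 𝔭₁𝔭₂ with 𝔭₁ ≠ 𝔭₂

Since 277 ≡ 1 mod 4, the ring of integers is ℤ[(1+√277)/2] with discriminant 277.
Since gcd(6091, 277) = 1 the prime 6091 does not ramify.
Compute (277/6091) via Euler: 277^((6091-1)/2) mod 6091 = 1, so (277/6091) = 1.
Legendre symbol 1 ⇒ 6091 is split.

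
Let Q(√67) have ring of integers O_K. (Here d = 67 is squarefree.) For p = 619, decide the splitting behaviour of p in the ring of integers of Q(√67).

d = 67 ≡ 3 (mod 4), so O_K = ℤ[√67] and disc(K) = 4d = 268.
619 ∤ 268, so 619 is unramified.
Euler's criterion: 67^309 mod 619 = 618. Thus (67|619) = -1.
(67/619) = -1, so 619 is inert.

inert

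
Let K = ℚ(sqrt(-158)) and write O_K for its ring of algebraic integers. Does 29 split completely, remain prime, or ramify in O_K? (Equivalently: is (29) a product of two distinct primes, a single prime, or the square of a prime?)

p splits

d = -158 ≡ 2 (mod 4), so O_K = ℤ[√-158] and disc(K) = 4d = -632.
29 ∤ -632, so 29 is unramified.
Legendre symbol by Euler's criterion: (-158/29) ≡ (-158)^14 ≡ 1 (mod 29), i.e. (-158/29) = 1.
(-158/29) = 1, so 29 splits.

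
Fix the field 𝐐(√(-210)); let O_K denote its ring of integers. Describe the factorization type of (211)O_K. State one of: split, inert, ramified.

split

-210 mod 4 = 2, hence disc K = 4·(-210) = -840 and O_K = ℤ[√-210].
211 ∤ -840, so 211 is unramified.
(-210/211) = 1^105 mod 211 = 1, giving Legendre symbol 1.
d is a quadratic residue mod p, hence 211 splits in O_K.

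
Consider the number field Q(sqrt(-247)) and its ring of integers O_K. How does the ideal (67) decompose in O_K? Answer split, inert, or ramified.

p splits

-247 mod 4 = 1, hence disc K = -247 and O_K = ℤ[(1+√-247)/2].
67 ∤ -247, so 67 is unramified.
Compute (-247/67) via Euler: 21^((67-1)/2) mod 67 = 1, so (-247/67) = 1.
(-247/67) = 1, so 67 splits.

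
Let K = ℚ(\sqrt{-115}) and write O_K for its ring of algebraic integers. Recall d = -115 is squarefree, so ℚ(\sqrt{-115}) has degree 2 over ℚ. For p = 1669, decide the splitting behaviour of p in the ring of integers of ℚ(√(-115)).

split — (1669) = 𝔭₁𝔭₂ with 𝔭₁ ≠ 𝔭₂

-115 mod 4 = 1, hence disc K = -115 and O_K = ℤ[(1+√-115)/2].
1669 ∤ -115, so 1669 is unramified.
Legendre symbol by Euler's criterion: (-115/1669) ≡ (-115)^834 ≡ 1 (mod 1669), i.e. (-115/1669) = 1.
(-115/1669) = 1, so 1669 splits.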